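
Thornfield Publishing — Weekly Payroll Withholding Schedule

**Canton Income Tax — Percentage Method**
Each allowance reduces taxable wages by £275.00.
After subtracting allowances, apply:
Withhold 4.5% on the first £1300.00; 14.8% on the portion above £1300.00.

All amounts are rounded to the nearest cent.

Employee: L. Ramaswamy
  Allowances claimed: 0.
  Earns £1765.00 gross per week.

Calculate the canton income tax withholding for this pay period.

Canton Income Tax: taxable = £1765.00
  £58.50 + 14.8% × (£1765.00 − £1300.00) = £58.50 + 14.8% × £465.00 = £127.32

£127.32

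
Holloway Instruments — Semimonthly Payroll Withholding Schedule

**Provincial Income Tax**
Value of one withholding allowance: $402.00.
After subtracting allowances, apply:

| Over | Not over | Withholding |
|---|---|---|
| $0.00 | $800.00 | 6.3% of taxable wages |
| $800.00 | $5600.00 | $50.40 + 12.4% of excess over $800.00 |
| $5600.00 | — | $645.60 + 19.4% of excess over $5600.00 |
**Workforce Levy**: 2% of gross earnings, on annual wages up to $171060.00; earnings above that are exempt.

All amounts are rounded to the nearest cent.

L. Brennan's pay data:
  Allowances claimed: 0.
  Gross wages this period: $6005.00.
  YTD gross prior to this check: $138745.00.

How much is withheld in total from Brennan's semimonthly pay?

Provincial Income Tax: taxable = $6005.00
  $645.60 + 19.4% × ($6005.00 − $5600.00) = $645.60 + 19.4% × $405.00 = $724.17
Workforce Levy: 2% × $6005.00 = $120.10
Total: $724.17 + $120.10 = $844.27

$844.27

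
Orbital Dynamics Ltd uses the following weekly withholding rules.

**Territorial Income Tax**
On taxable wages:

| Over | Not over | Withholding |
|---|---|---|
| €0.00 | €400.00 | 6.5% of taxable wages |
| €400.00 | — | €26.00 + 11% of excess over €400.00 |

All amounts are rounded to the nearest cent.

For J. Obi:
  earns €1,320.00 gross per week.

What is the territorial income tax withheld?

Territorial Income Tax: taxable = €1,320.00
  €26.00 + 11% × (€1,320.00 − €400.00) = €26.00 + 11% × €920.00 = €127.20

€127.20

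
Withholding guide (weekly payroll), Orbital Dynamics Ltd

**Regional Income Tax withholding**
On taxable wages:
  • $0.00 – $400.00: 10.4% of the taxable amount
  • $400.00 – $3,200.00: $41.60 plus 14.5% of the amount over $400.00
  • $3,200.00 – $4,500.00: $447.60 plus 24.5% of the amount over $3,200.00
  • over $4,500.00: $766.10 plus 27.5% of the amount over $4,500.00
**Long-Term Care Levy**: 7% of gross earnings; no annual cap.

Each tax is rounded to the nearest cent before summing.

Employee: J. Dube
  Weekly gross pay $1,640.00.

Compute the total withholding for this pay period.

Regional Income Tax: taxable = $1,640.00
  $41.60 + 14.5% × ($1,640.00 − $400.00) = $41.60 + 14.5% × $1,240.00 = $221.40
Long-Term Care Levy: 7% × $1,640.00 = $114.80
Total: $221.40 + $114.80 = $336.20

$336.20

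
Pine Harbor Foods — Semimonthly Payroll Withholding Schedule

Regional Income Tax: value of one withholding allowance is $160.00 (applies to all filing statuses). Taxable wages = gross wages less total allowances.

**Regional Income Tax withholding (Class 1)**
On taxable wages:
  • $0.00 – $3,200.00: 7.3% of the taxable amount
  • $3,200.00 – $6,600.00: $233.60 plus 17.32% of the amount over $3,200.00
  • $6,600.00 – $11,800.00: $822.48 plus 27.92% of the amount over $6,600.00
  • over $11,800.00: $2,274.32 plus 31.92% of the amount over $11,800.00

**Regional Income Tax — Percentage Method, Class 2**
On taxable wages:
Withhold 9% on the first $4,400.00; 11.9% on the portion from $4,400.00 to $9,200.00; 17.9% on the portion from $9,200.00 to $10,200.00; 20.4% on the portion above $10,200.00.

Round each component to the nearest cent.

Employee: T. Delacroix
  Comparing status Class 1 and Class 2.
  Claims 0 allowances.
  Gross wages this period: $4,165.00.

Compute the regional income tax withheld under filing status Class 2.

$374.85

Regional Income Tax (Class 2): taxable = $4,165.00
  9% × $4,165.00 = $374.85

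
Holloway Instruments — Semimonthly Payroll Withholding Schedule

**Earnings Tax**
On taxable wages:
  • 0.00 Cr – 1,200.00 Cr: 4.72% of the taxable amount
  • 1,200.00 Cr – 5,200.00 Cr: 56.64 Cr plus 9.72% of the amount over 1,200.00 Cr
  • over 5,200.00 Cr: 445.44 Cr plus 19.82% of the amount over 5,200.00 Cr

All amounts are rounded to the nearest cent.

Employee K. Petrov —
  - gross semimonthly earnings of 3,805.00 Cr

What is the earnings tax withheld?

Earnings Tax: taxable = 3,805.00 Cr
  56.64 Cr + 9.72% × (3,805.00 Cr − 1,200.00 Cr) = 56.64 Cr + 9.72% × 2,605.00 Cr = 309.85 Cr

309.85 Cr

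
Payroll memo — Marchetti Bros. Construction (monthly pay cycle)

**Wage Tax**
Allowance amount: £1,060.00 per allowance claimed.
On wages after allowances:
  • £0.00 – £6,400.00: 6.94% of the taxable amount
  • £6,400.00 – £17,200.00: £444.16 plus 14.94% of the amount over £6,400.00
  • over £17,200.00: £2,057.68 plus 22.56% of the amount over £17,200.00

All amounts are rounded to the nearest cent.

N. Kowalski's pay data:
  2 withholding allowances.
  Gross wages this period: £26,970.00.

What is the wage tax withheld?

Wage Tax: taxable = £26,970.00 − 2×£1,060.00 = £24,850.00
  £2,057.68 + 22.56% × (£24,850.00 − £17,200.00) = £2,057.68 + 22.56% × £7,650.00 = £3,783.52

£3,783.52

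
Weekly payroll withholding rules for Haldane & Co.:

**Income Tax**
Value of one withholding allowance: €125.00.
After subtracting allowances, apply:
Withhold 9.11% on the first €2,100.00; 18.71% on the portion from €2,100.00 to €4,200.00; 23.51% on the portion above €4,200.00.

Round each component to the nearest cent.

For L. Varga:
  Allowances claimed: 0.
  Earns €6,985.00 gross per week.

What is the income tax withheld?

Income Tax: taxable = €6,985.00
  €584.22 + 23.51% × (€6,985.00 − €4,200.00) = €584.22 + 23.51% × €2,785.00 = €1,238.97

€1,238.97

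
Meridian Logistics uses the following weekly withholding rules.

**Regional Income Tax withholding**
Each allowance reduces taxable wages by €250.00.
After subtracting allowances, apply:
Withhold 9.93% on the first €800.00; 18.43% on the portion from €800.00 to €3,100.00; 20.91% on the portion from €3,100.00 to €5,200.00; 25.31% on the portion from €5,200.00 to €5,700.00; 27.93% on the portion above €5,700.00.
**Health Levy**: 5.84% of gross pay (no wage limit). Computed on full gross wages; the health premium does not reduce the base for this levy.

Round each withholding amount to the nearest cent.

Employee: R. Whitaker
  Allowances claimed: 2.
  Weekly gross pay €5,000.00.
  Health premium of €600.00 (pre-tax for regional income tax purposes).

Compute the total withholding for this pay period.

Regional Income Tax: taxable = €5,000.00 − €600.00 − 2×€250.00 = €3,900.00
  €503.33 + 20.91% × (€3,900.00 − €3,100.00) = €503.33 + 20.91% × €800.00 = €670.61
Health Levy: 5.84% × €5,000.00 = €292.00
Total: €670.61 + €292.00 = €962.61

€962.61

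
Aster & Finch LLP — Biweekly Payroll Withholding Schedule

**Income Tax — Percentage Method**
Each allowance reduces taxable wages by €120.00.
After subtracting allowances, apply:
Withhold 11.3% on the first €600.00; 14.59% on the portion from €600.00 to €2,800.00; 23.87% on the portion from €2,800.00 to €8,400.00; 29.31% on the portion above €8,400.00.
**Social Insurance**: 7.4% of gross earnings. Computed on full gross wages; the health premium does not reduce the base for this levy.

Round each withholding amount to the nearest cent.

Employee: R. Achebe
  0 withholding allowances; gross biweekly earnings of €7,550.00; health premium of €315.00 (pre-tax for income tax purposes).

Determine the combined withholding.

Income Tax: taxable = €7,550.00 − €315.00 = €7,235.00
  €388.78 + 23.87% × (€7,235.00 − €2,800.00) = €388.78 + 23.87% × €4,435.00 = €1,447.41
Social Insurance: 7.4% × €7,550.00 = €558.70
Total: €1,447.41 + €558.70 = €2,006.11

€2,006.11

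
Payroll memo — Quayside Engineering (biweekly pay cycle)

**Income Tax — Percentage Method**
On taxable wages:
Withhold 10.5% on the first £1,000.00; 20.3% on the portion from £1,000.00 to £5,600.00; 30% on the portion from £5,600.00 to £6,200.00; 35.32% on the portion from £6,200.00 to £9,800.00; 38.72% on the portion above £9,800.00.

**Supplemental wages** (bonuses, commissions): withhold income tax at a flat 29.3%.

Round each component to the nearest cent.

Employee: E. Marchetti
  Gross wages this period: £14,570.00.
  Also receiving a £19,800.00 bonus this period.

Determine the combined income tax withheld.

£10,138.66

Income Tax: taxable = £14,570.00
  £2,490.32 + 38.72% × (£14,570.00 − £9,800.00) = £2,490.32 + 38.72% × £4,770.00 = £4,337.26
Supplemental (29.3% flat on bonus): 29.3% × £19,800.00 = £5,801.40
Total income tax: £4,337.26 + £5,801.40 = £10,138.66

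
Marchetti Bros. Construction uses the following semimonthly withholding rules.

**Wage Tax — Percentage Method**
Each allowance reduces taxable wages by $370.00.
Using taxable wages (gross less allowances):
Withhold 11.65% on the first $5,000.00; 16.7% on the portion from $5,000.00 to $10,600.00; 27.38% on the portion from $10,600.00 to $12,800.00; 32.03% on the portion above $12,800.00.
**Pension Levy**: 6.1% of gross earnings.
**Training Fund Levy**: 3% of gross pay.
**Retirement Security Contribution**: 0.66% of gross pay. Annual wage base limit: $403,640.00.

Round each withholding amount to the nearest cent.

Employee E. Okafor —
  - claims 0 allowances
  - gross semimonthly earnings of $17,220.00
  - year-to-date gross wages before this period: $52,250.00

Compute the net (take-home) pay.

$12,003.54

Wage Tax: taxable = $17,220.00
  $2,120.06 + 32.03% × ($17,220.00 − $12,800.00) = $2,120.06 + 32.03% × $4,420.00 = $3,535.79
Pension Levy: 6.1% × $17,220.00 = $1,050.42
Training Fund Levy: 3% × $17,220.00 = $516.60
Retirement Security Contribution: 0.66% × $17,220.00 = $113.65
Total withheld: $3,535.79 + $1,050.42 + $516.60 + $113.65 = $5,216.46
Net pay: $17,220.00 − $5,216.46 = $12,003.54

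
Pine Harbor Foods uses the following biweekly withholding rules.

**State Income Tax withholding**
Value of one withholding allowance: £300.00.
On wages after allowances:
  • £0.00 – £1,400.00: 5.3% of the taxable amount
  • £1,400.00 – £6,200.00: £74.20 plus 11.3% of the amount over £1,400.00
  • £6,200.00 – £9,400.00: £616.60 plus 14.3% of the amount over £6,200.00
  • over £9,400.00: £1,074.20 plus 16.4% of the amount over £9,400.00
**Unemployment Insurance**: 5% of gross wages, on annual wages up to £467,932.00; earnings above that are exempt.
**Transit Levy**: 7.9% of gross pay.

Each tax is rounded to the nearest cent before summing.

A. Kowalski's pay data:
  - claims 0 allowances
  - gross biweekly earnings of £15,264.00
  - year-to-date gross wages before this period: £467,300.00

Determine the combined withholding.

£3,273.36

State Income Tax: taxable = £15,264.00
  £1,074.20 + 16.4% × (£15,264.00 − £9,400.00) = £1,074.20 + 16.4% × £5,864.00 = £2,035.90
Unemployment Insurance: cap £467,932.00 − YTD £467,300.00 = £632.00 subject; 5% × £632.00 = £31.60
Transit Levy: 7.9% × £15,264.00 = £1,205.86
Total: £2,035.90 + £31.60 + £1,205.86 = £3,273.36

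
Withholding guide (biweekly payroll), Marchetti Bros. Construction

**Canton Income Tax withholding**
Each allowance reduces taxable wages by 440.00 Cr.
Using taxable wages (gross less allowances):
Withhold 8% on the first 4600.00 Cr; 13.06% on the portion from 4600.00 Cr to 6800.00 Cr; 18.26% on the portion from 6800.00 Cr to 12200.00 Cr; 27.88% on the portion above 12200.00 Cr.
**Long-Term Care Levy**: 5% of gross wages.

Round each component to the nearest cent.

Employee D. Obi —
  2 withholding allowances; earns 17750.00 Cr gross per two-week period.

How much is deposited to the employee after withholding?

13919.14 Cr

Canton Income Tax: taxable = 17750.00 Cr − 2×440.00 Cr = 16870.00 Cr
  1641.36 Cr + 27.88% × (16870.00 Cr − 12200.00 Cr) = 1641.36 Cr + 27.88% × 4670.00 Cr = 2943.36 Cr
Long-Term Care Levy: 5% × 17750.00 Cr = 887.50 Cr
Total withheld: 2943.36 Cr + 887.50 Cr = 3830.86 Cr
Net pay: 17750.00 Cr − 3830.86 Cr = 13919.14 Cr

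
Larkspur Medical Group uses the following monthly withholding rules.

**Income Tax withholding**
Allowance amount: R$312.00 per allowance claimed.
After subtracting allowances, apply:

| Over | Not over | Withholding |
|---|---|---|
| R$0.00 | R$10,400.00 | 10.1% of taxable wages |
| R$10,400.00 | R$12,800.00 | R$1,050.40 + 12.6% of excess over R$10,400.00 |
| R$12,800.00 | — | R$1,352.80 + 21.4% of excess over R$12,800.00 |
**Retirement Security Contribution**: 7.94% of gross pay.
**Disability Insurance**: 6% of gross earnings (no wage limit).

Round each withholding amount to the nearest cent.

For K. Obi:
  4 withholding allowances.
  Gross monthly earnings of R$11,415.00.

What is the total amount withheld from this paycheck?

Income Tax: taxable = R$11,415.00 − 4×R$312.00 = R$10,167.00
  10.1% × R$10,167.00 = R$1,026.87
Retirement Security Contribution: 7.94% × R$11,415.00 = R$906.35
Disability Insurance: 6% × R$11,415.00 = R$684.90
Total: R$1,026.87 + R$906.35 + R$684.90 = R$2,618.12

R$2,618.12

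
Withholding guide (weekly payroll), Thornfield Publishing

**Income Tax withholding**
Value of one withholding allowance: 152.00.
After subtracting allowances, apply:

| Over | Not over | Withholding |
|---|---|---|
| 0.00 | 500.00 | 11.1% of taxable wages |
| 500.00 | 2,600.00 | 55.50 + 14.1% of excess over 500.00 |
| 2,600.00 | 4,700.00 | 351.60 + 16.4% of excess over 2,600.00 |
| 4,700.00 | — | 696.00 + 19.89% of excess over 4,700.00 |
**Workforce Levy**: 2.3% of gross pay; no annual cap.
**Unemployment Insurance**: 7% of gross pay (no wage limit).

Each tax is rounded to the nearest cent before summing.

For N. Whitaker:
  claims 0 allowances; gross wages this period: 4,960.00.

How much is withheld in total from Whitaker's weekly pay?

1,208.99

Income Tax: taxable = 4,960.00
  696.00 + 19.89% × (4,960.00 − 4,700.00) = 696.00 + 19.89% × 260.00 = 747.71
Workforce Levy: 2.3% × 4,960.00 = 114.08
Unemployment Insurance: 7% × 4,960.00 = 347.20
Total: 747.71 + 114.08 + 347.20 = 1,208.99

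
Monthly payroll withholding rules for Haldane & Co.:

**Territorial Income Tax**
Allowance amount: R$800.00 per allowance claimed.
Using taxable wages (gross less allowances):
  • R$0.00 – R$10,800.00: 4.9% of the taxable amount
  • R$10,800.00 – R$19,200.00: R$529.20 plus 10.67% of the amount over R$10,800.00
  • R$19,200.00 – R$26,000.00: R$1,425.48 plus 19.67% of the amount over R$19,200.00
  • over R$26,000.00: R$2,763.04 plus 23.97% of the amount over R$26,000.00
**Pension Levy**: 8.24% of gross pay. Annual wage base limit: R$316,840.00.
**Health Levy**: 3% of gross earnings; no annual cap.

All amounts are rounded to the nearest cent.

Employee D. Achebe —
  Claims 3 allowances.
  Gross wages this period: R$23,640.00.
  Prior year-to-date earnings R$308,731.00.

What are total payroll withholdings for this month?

R$3,204.13

Territorial Income Tax: taxable = R$23,640.00 − 3×R$800.00 = R$21,240.00
  R$1,425.48 + 19.67% × (R$21,240.00 − R$19,200.00) = R$1,425.48 + 19.67% × R$2,040.00 = R$1,826.75
Pension Levy: cap R$316,840.00 − YTD R$308,731.00 = R$8,109.00 subject; 8.24% × R$8,109.00 = R$668.18
Health Levy: 3% × R$23,640.00 = R$709.20
Total: R$1,826.75 + R$668.18 + R$709.20 = R$3,204.13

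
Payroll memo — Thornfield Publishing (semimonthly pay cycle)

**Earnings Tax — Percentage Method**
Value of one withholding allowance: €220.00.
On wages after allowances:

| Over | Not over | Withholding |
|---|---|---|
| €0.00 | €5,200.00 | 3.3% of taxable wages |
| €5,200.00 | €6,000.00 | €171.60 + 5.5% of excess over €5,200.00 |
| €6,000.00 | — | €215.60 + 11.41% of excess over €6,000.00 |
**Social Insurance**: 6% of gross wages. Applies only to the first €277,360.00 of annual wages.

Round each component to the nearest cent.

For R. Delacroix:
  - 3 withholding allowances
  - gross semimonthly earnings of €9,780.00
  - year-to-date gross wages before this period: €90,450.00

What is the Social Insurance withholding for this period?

Social Insurance: 6% × €9,780.00 = €586.80

€586.80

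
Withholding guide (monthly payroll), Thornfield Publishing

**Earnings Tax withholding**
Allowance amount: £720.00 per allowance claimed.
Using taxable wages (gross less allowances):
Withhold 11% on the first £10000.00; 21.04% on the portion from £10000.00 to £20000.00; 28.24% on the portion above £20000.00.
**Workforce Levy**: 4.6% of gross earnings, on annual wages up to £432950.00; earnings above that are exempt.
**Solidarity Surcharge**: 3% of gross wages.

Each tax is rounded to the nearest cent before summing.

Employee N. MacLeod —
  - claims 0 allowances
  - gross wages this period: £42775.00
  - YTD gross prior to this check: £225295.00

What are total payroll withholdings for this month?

Earnings Tax: taxable = £42775.00
  £3204.00 + 28.24% × (£42775.00 − £20000.00) = £3204.00 + 28.24% × £22775.00 = £9635.66
Workforce Levy: 4.6% × £42775.00 = £1967.65
Solidarity Surcharge: 3% × £42775.00 = £1283.25
Total: £9635.66 + £1967.65 + £1283.25 = £12886.56

£12886.56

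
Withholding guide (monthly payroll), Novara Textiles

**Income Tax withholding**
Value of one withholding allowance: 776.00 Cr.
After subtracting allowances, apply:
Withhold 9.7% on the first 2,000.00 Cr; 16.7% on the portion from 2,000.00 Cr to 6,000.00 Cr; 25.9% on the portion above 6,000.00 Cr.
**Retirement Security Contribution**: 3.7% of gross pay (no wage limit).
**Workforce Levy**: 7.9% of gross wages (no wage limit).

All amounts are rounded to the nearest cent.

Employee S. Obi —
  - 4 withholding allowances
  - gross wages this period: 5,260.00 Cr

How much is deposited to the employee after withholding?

Income Tax: taxable = 5,260.00 Cr − 4×776.00 Cr = 2,156.00 Cr
  194.00 Cr + 16.7% × (2,156.00 Cr − 2,000.00 Cr) = 194.00 Cr + 16.7% × 156.00 Cr = 220.05 Cr
Retirement Security Contribution: 3.7% × 5,260.00 Cr = 194.62 Cr
Workforce Levy: 7.9% × 5,260.00 Cr = 415.54 Cr
Total withheld: 220.05 Cr + 194.62 Cr + 415.54 Cr = 830.21 Cr
Net pay: 5,260.00 Cr − 830.21 Cr = 4,429.79 Cr

4,429.79 Cr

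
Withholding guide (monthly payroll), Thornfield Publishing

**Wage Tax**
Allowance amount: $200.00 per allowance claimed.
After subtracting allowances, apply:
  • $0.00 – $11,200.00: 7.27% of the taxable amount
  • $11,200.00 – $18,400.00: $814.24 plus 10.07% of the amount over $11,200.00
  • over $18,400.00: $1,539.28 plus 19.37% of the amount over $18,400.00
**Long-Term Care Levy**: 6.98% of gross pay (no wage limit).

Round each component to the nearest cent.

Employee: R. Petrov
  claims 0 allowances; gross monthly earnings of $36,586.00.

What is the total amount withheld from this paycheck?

Wage Tax: taxable = $36,586.00
  $1,539.28 + 19.37% × ($36,586.00 − $18,400.00) = $1,539.28 + 19.37% × $18,186.00 = $5,061.91
Long-Term Care Levy: 6.98% × $36,586.00 = $2,553.70
Total: $5,061.91 + $2,553.70 = $7,615.61

$7,615.61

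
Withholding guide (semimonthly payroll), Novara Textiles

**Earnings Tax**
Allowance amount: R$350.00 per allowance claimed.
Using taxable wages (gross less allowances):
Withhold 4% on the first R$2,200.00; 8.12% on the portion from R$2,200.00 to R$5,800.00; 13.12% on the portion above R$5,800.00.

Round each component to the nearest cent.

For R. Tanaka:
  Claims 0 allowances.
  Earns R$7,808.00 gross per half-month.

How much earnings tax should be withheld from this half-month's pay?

R$643.77

Earnings Tax: taxable = R$7,808.00
  R$380.32 + 13.12% × (R$7,808.00 − R$5,800.00) = R$380.32 + 13.12% × R$2,008.00 = R$643.77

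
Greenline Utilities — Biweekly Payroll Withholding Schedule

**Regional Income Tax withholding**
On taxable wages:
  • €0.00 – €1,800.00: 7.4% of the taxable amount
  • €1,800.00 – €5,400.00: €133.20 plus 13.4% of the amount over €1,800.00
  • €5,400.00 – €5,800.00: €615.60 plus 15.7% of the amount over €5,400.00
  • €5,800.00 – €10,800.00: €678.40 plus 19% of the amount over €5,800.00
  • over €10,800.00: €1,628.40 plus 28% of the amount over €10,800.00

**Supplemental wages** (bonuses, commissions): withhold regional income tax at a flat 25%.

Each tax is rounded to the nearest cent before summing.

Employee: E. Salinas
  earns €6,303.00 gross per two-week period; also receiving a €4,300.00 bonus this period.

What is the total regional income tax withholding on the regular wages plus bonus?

Regional Income Tax: taxable = €6,303.00
  €678.40 + 19% × (€6,303.00 − €5,800.00) = €678.40 + 19% × €503.00 = €773.97
Supplemental (25% flat on bonus): 25% × €4,300.00 = €1,075.00
Total regional income tax: €773.97 + €1,075.00 = €1,848.97

€1,848.97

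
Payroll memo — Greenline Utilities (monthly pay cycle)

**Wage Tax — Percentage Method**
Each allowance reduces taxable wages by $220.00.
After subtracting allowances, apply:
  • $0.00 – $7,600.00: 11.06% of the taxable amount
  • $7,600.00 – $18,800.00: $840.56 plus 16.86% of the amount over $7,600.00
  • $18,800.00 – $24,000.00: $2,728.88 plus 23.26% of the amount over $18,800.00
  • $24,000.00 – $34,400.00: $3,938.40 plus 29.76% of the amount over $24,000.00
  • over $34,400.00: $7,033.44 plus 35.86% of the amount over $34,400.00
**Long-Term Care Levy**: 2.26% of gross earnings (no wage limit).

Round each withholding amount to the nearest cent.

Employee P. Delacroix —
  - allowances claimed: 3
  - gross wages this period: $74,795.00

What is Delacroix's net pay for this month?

$51,822.22

Wage Tax: taxable = $74,795.00 − 3×$220.00 = $74,135.00
  $7,033.44 + 35.86% × ($74,135.00 − $34,400.00) = $7,033.44 + 35.86% × $39,735.00 = $21,282.41
Long-Term Care Levy: 2.26% × $74,795.00 = $1,690.37
Total withheld: $21,282.41 + $1,690.37 = $22,972.78
Net pay: $74,795.00 − $22,972.78 = $51,822.22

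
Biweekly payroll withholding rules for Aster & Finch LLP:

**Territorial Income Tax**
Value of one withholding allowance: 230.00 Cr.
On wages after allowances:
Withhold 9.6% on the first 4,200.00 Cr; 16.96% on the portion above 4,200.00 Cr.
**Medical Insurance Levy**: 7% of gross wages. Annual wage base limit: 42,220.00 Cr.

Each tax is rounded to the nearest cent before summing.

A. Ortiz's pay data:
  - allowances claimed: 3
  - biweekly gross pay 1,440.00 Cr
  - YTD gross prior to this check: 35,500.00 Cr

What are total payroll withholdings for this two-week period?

Territorial Income Tax: taxable = 1,440.00 Cr − 3×230.00 Cr = 750.00 Cr
  9.6% × 750.00 Cr = 72.00 Cr
Medical Insurance Levy: 7% × 1,440.00 Cr = 100.80 Cr
Total: 72.00 Cr + 100.80 Cr = 172.80 Cr

172.80 Cr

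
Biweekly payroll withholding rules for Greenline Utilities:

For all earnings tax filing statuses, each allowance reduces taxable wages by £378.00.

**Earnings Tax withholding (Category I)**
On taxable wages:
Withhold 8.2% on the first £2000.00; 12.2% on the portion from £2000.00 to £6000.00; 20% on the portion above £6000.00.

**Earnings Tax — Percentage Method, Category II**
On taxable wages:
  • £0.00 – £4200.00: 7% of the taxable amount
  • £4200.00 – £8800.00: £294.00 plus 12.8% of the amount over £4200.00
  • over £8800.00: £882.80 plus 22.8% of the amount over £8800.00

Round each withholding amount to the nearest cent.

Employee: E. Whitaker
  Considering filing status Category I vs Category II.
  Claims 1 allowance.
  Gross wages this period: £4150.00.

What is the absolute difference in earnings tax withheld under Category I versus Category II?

£116.14

Earnings Tax (Category I): taxable = £4150.00 − 1×£378.00 = £3772.00
  £164.00 + 12.2% × (£3772.00 − £2000.00) = £164.00 + 12.2% × £1772.00 = £380.18
Earnings Tax (Category II): taxable = £4150.00 − 1×£378.00 = £3772.00
  7% × £3772.00 = £264.04
Difference: |£380.18 − £264.04| = £116.14 (higher under Category I)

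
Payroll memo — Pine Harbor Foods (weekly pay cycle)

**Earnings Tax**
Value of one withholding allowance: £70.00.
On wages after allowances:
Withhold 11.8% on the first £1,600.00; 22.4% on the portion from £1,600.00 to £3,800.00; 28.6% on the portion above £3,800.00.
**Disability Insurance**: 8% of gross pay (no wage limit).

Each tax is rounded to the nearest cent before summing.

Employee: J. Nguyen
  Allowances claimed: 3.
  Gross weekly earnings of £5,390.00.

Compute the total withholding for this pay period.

£1,507.48

Earnings Tax: taxable = £5,390.00 − 3×£70.00 = £5,180.00
  £681.60 + 28.6% × (£5,180.00 − £3,800.00) = £681.60 + 28.6% × £1,380.00 = £1,076.28
Disability Insurance: 8% × £5,390.00 = £431.20
Total: £1,076.28 + £431.20 = £1,507.48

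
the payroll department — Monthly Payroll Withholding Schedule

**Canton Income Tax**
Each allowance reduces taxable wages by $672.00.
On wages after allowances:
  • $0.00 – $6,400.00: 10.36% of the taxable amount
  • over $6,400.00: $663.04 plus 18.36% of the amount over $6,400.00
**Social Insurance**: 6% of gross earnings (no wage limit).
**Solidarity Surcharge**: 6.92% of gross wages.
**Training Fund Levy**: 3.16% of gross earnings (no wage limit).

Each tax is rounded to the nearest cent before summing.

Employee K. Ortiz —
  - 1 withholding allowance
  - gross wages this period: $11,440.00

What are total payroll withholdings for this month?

Canton Income Tax: taxable = $11,440.00 − 1×$672.00 = $10,768.00
  $663.04 + 18.36% × ($10,768.00 − $6,400.00) = $663.04 + 18.36% × $4,368.00 = $1,465.00
Social Insurance: 6% × $11,440.00 = $686.40
Solidarity Surcharge: 6.92% × $11,440.00 = $791.65
Training Fund Levy: 3.16% × $11,440.00 = $361.50
Total: $1,465.00 + $686.40 + $791.65 + $361.50 = $3,304.55

$3,304.55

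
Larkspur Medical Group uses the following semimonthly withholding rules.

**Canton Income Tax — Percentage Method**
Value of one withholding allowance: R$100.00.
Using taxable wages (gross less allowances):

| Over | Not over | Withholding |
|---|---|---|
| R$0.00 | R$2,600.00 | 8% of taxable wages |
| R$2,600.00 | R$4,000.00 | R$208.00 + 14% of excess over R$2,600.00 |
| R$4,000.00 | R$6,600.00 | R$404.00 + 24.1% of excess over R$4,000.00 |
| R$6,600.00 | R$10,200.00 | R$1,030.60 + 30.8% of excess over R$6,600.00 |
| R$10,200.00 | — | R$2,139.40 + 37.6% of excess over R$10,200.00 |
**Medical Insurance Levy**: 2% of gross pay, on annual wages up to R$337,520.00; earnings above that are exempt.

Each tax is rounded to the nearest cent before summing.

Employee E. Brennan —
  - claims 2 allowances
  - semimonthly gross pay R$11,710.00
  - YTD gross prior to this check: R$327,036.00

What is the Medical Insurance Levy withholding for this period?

Medical Insurance Levy: cap R$337,520.00 − YTD R$327,036.00 = R$10,484.00 subject; 2% × R$10,484.00 = R$209.68

R$209.68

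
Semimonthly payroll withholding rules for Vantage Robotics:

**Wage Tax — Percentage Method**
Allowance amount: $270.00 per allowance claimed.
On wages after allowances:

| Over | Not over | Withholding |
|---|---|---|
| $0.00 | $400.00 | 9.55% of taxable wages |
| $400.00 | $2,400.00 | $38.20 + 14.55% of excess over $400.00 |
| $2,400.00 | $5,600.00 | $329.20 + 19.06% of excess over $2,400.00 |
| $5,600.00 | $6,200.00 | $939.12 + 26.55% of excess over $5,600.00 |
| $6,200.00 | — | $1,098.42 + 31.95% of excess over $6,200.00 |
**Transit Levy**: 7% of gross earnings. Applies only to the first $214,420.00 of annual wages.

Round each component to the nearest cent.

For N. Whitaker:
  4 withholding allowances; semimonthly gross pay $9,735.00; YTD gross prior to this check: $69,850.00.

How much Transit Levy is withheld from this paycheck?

$681.45

Transit Levy: 7% × $9,735.00 = $681.45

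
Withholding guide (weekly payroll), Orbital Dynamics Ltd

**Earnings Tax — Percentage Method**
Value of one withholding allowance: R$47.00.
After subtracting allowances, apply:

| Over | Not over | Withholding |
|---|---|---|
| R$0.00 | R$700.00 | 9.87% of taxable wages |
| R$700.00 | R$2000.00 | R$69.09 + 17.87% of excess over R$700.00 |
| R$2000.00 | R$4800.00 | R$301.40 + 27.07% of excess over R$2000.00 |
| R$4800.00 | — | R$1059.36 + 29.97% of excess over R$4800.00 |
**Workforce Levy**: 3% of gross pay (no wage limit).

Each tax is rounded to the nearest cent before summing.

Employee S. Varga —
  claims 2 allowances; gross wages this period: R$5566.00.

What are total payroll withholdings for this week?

R$1427.74

Earnings Tax: taxable = R$5566.00 − 2×R$47.00 = R$5472.00
  R$1059.36 + 29.97% × (R$5472.00 − R$4800.00) = R$1059.36 + 29.97% × R$672.00 = R$1260.76
Workforce Levy: 3% × R$5566.00 = R$166.98
Total: R$1260.76 + R$166.98 = R$1427.74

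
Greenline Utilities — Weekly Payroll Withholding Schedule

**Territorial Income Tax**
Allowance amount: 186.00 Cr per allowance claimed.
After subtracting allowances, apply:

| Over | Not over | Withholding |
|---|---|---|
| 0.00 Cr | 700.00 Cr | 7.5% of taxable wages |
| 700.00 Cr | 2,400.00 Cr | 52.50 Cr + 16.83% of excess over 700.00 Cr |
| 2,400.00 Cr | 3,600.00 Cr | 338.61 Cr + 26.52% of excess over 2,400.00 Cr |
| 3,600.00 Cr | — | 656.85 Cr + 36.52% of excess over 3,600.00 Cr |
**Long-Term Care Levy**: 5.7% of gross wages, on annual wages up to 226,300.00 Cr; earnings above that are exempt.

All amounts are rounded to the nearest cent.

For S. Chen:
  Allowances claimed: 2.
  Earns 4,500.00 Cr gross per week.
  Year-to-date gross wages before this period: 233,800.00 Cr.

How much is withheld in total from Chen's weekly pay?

849.68 Cr

Territorial Income Tax: taxable = 4,500.00 Cr − 2×186.00 Cr = 4,128.00 Cr
  656.85 Cr + 36.52% × (4,128.00 Cr − 3,600.00 Cr) = 656.85 Cr + 36.52% × 528.00 Cr = 849.68 Cr
Long-Term Care Levy: YTD 233,800.00 Cr ≥ cap 226,300.00 Cr → 0.00 Cr
Total: 849.68 Cr + 0.00 Cr = 849.68 Cr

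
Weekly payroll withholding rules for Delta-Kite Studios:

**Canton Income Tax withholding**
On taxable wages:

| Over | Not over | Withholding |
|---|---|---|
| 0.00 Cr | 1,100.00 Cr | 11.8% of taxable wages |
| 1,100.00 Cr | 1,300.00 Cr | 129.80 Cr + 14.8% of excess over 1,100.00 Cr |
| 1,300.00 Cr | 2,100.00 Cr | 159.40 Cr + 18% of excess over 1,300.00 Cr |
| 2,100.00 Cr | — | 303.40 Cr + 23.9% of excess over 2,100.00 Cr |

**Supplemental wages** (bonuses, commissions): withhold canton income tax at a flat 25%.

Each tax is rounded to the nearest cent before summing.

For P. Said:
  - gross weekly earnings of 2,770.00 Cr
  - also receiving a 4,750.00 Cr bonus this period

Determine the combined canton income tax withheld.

Canton Income Tax: taxable = 2,770.00 Cr
  303.40 Cr + 23.9% × (2,770.00 Cr − 2,100.00 Cr) = 303.40 Cr + 23.9% × 670.00 Cr = 463.53 Cr
Supplemental (25% flat on bonus): 25% × 4,750.00 Cr = 1,187.50 Cr
Total canton income tax: 463.53 Cr + 1,187.50 Cr = 1,651.03 Cr

1,651.03 Cr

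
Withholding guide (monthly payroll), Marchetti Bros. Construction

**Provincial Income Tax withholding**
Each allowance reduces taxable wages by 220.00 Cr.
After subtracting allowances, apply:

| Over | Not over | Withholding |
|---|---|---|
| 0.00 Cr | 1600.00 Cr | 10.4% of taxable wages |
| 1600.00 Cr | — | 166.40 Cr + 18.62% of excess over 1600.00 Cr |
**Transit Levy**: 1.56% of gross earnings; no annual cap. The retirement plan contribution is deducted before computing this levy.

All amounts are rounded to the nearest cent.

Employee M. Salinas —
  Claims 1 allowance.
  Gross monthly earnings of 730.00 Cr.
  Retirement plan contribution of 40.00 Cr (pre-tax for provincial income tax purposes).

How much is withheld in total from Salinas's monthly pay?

Provincial Income Tax: taxable = 730.00 Cr − 40.00 Cr − 1×220.00 Cr = 470.00 Cr
  10.4% × 470.00 Cr = 48.88 Cr
Transit Levy: 1.56% × 690.00 Cr = 10.76 Cr
Total: 48.88 Cr + 10.76 Cr = 59.64 Cr

59.64 Cr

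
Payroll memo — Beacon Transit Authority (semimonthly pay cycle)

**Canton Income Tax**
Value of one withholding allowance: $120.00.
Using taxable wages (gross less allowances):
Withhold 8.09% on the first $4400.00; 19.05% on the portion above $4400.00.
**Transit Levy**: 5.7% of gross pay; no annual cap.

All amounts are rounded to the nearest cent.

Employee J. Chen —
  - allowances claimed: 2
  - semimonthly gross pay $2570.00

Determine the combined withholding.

$334.99

Canton Income Tax: taxable = $2570.00 − 2×$120.00 = $2330.00
  8.09% × $2330.00 = $188.50
Transit Levy: 5.7% × $2570.00 = $146.49
Total: $188.50 + $146.49 = $334.99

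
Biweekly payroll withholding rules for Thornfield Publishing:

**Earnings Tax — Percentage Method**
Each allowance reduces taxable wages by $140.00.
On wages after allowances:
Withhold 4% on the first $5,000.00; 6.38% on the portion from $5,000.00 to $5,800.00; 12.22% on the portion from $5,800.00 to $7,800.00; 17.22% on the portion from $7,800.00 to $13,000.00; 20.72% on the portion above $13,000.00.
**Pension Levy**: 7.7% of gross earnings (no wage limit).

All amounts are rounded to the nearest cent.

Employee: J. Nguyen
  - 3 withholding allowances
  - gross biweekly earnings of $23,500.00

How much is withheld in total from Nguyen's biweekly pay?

$5,288.96

Earnings Tax: taxable = $23,500.00 − 3×$140.00 = $23,080.00
  $1,390.88 + 20.72% × ($23,080.00 − $13,000.00) = $1,390.88 + 20.72% × $10,080.00 = $3,479.46
Pension Levy: 7.7% × $23,500.00 = $1,809.50
Total: $3,479.46 + $1,809.50 = $5,288.96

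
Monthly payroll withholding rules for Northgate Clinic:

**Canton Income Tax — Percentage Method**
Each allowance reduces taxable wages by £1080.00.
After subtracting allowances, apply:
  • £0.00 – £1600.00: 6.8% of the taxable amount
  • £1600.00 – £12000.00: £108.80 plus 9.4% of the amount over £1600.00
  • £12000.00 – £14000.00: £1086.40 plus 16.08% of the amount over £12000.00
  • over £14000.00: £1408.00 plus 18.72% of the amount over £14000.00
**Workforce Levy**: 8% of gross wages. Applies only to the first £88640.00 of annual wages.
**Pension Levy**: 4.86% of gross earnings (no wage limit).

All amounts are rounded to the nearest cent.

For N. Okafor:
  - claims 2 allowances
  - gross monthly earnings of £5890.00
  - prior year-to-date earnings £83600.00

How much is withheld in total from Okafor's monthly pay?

Canton Income Tax: taxable = £5890.00 − 2×£1080.00 = £3730.00
  £108.80 + 9.4% × (£3730.00 − £1600.00) = £108.80 + 9.4% × £2130.00 = £309.02
Workforce Levy: cap £88640.00 − YTD £83600.00 = £5040.00 subject; 8% × £5040.00 = £403.20
Pension Levy: 4.86% × £5890.00 = £286.25
Total: £309.02 + £403.20 + £286.25 = £998.47

£998.47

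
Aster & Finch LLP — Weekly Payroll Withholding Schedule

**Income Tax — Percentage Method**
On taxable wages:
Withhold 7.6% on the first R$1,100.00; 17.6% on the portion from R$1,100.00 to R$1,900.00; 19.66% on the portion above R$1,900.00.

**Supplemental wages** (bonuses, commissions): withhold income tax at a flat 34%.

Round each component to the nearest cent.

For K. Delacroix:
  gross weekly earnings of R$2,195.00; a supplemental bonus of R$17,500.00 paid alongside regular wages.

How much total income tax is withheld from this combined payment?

Income Tax: taxable = R$2,195.00
  R$224.40 + 19.66% × (R$2,195.00 − R$1,900.00) = R$224.40 + 19.66% × R$295.00 = R$282.40
Supplemental (34% flat on bonus): 34% × R$17,500.00 = R$5,950.00
Total income tax: R$282.40 + R$5,950.00 = R$6,232.40

R$6,232.40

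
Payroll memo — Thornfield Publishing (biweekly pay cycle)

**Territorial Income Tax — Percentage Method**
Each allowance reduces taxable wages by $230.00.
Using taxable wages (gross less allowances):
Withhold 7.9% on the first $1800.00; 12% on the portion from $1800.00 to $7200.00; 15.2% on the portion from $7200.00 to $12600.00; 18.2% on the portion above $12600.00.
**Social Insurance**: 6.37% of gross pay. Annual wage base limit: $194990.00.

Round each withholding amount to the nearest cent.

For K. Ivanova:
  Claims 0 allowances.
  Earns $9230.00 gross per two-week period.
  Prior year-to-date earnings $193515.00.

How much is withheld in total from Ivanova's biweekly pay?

Territorial Income Tax: taxable = $9230.00
  $790.20 + 15.2% × ($9230.00 − $7200.00) = $790.20 + 15.2% × $2030.00 = $1098.76
Social Insurance: cap $194990.00 − YTD $193515.00 = $1475.00 subject; 6.37% × $1475.00 = $93.96
Total: $1098.76 + $93.96 = $1192.72

$1192.72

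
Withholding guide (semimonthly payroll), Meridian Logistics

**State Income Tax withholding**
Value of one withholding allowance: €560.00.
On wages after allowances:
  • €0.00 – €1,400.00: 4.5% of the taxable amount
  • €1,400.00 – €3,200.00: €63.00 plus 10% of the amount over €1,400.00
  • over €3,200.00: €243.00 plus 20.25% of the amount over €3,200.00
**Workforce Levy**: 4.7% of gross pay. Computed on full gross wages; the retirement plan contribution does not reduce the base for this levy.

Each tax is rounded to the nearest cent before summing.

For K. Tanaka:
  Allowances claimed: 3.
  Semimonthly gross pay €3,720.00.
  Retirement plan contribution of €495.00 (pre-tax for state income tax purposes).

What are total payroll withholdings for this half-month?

€252.34

State Income Tax: taxable = €3,720.00 − €495.00 − 3×€560.00 = €1,545.00
  €63.00 + 10% × (€1,545.00 − €1,400.00) = €63.00 + 10% × €145.00 = €77.50
Workforce Levy: 4.7% × €3,720.00 = €174.84
Total: €77.50 + €174.84 = €252.34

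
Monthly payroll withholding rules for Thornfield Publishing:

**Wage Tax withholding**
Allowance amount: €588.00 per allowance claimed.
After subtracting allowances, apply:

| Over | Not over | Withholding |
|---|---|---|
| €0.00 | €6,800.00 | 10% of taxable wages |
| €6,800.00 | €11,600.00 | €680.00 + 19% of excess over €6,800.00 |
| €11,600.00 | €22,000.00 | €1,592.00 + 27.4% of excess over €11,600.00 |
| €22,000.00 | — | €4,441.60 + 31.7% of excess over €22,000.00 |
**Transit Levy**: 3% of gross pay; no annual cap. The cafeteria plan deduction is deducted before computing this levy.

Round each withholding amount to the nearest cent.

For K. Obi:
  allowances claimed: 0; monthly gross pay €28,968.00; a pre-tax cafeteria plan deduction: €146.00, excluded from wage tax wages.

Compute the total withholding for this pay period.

€7,468.83

Wage Tax: taxable = €28,968.00 − €146.00 = €28,822.00
  €4,441.60 + 31.7% × (€28,822.00 − €22,000.00) = €4,441.60 + 31.7% × €6,822.00 = €6,604.17
Transit Levy: 3% × €28,822.00 = €864.66
Total: €6,604.17 + €864.66 = €7,468.83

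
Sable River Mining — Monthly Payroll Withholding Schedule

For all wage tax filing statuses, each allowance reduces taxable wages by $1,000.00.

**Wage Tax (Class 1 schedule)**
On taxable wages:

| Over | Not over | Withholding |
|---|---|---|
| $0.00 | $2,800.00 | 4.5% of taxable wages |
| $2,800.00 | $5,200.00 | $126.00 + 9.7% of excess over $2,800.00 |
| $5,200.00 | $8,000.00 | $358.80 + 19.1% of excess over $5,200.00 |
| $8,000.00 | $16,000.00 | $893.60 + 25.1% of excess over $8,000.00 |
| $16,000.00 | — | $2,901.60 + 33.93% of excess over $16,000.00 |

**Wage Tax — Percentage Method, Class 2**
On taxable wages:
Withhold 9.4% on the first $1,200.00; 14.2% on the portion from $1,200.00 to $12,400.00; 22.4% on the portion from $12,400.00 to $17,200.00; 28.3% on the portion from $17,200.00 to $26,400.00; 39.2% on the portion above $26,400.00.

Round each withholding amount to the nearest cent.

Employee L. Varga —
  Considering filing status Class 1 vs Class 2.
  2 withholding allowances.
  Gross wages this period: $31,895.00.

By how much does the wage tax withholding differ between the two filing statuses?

$864.13

Wage Tax (Class 1): taxable = $31,895.00 − 2×$1,000.00 = $29,895.00
  $2,901.60 + 33.93% × ($29,895.00 − $16,000.00) = $2,901.60 + 33.93% × $13,895.00 = $7,616.17
Wage Tax (Class 2): taxable = $31,895.00 − 2×$1,000.00 = $29,895.00
  $5,382.00 + 39.2% × ($29,895.00 − $26,400.00) = $5,382.00 + 39.2% × $3,495.00 = $6,752.04
Difference: |$7,616.17 − $6,752.04| = $864.13 (higher under Class 1)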